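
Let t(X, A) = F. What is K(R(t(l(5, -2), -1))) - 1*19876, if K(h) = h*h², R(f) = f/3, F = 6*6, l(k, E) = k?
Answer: -18148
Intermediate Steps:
F = 36
t(X, A) = 36
R(f) = f/3 (R(f) = f*(⅓) = f/3)
K(h) = h³
K(R(t(l(5, -2), -1))) - 1*19876 = ((⅓)*36)³ - 1*19876 = 12³ - 19876 = 1728 - 19876 = -18148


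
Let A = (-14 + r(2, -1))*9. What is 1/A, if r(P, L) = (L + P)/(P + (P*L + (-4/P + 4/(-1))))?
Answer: -2/255 ≈ -0.0078431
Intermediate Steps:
r(P, L) = (L + P)/(-4 + P - 4/P + L*P) (r(P, L) = (L + P)/(P + (L*P + (-4/P + 4*(-1)))) = (L + P)/(P + (L*P + (-4/P - 4))) = (L + P)/(P + (L*P + (-4 - 4/P))) = (L + P)/(P + (-4 - 4/P + L*P)) = (L + P)/(-4 + P - 4/P + L*P))
A = -255/2 (A = (-14 + 2*(-1 + 2)/(-4 + 2² - 4*2 - 1*2²))*9 = (-14 + 2*1/(-4 + 4 - 8 - 1*4))*9 = (-14 + 2*1/(-4 + 4 - 8 - 4))*9 = (-14 + 2*1/(-12))*9 = (-14 + 2*(-1/12)*1)*9 = (-14 - ⅙)*9 = -85/6*9 = -255/2 ≈ -127.50)
1/A = 1/(-255/2) = -2/255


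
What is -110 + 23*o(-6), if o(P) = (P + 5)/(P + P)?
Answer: -1297/12 ≈ -108.08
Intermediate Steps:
o(P) = (5 + P)/(2*P) (o(P) = (5 + P)/((2*P)) = (5 + P)*(1/(2*P)) = (5 + P)/(2*P))
-110 + 23*o(-6) = -110 + 23*((½)*(5 - 6)/(-6)) = -110 + 23*((½)*(-⅙)*(-1)) = -110 + 23*(1/12) = -110 + 23/12 = -1297/12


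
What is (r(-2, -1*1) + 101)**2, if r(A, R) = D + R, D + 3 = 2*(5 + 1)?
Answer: 11881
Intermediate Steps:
D = 9 (D = -3 + 2*(5 + 1) = -3 + 2*6 = -3 + 12 = 9)
r(A, R) = 9 + R
(r(-2, -1*1) + 101)**2 = ((9 - 1*1) + 101)**2 = ((9 - 1) + 101)**2 = (8 + 101)**2 = 109**2 = 11881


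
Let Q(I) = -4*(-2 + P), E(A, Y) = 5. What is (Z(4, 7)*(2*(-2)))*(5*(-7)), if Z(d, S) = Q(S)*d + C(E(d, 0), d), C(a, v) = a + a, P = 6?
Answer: -7560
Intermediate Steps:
C(a, v) = 2*a
Q(I) = -16 (Q(I) = -4*(-2 + 6) = -4*4 = -16)
Z(d, S) = 10 - 16*d (Z(d, S) = -16*d + 2*5 = -16*d + 10 = 10 - 16*d)
(Z(4, 7)*(2*(-2)))*(5*(-7)) = ((10 - 16*4)*(2*(-2)))*(5*(-7)) = ((10 - 64)*(-4))*(-35) = -54*(-4)*(-35) = 216*(-35) = -7560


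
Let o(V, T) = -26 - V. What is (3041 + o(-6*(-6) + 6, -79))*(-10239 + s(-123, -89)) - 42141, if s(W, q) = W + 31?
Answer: -30756204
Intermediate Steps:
s(W, q) = 31 + W
(3041 + o(-6*(-6) + 6, -79))*(-10239 + s(-123, -89)) - 42141 = (3041 + (-26 - (-6*(-6) + 6)))*(-10239 + (31 - 123)) - 42141 = (3041 + (-26 - (36 + 6)))*(-10239 - 92) - 42141 = (3041 + (-26 - 1*42))*(-10331) - 42141 = (3041 + (-26 - 42))*(-10331) - 42141 = (3041 - 68)*(-10331) - 42141 = 2973*(-10331) - 42141 = -30714063 - 42141 = -30756204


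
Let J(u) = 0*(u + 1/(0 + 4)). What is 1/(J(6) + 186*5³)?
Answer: 1/23250 ≈ 4.3011e-5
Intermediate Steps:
J(u) = 0 (J(u) = 0*(u + 1/4) = 0*(u + ¼) = 0*(¼ + u) = 0)
1/(J(6) + 186*5³) = 1/(0 + 186*5³) = 1/(0 + 186*125) = 1/(0 + 23250) = 1/23250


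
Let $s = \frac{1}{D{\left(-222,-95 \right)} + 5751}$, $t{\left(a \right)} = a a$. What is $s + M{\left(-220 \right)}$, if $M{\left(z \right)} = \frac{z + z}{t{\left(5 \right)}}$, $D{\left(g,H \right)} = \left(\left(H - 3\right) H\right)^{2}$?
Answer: $- \frac{7628002883}{433409255} \approx -17.6$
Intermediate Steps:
$t{\left(a \right)} = a^{2}$
$D{\left(g,H \right)} = H^{2} \left(-3 + H\right)^{2}$ ($D{\left(g,H \right)} = \left(\left(-3 + H\right) H\right)^{2} = \left(H \left(-3 + H\right)\right)^{2} = H^{2} \left(-3 + H\right)^{2}$)
$M{\left(z \right)} = \frac{2 z}{25}$ ($M{\left(z \right)} = \frac{z + z}{5^{2}} = \frac{2 z}{25}$)
$s = \frac{1}{86681851}$ ($s = \frac{1}{\left(-95\right)^{2} \left(-3 - 95\right)^{2} + 5751} = \frac{1}{9025 \left(-98\right)^{2} + 5751} = \frac{1}{9025 \cdot 9604 + 5751} = \frac{1}{86676100 + 5751} = \frac{1}{86681851} \approx 1.1536 \cdot 10^{-8}$)
$s + M{\left(-220 \right)} = \frac{1}{86681851} + \frac{2}{25} \left(-220\right) = \frac{1}{86681851} - \frac{88}{5} = - \frac{7628002883}{433409255}$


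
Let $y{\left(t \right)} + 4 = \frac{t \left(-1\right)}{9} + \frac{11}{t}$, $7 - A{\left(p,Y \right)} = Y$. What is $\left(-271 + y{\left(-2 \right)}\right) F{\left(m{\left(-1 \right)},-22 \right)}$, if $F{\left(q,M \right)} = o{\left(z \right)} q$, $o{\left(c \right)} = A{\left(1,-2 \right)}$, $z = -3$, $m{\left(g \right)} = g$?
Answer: $\frac{5045}{2} \approx 2522.5$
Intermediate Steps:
$A{\left(p,Y \right)} = 7 - Y$
$y{\left(t \right)} = -4 + \frac{11}{t} - \frac{t}{9}$ ($y{\left(t \right)} = -4 + \left(\frac{t \left(-1\right)}{9} + \frac{11}{t}\right) = -4 + \left(- t \frac{1}{9} + \frac{11}{t}\right) = -4 - \left(- \frac{11}{t} + \frac{t}{9}\right) = -4 + \frac{11}{t} - \frac{t}{9}$)
$o{\left(c \right)} = 9$ ($o{\left(c \right)} = 7 - -2 = 7 + 2 = 9$)
$F{\left(q,M \right)} = 9 q$
$\left(-271 + y{\left(-2 \right)}\right) F{\left(m{\left(-1 \right)},-22 \right)} = \left(-271 - \left(\frac{34}{9} + \frac{11}{2}\right)\right) 9 \left(-1\right) = \left(-271 + \left(-4 + 11 \left(- \frac{1}{2}\right) + \frac{2}{9}\right)\right) \left(-9\right) = \left(-271 - \frac{167}{18}\right) \left(-9\right) = \left(- \frac{5045}{18}\right) \left(-9\right) = \frac{5045}{2}$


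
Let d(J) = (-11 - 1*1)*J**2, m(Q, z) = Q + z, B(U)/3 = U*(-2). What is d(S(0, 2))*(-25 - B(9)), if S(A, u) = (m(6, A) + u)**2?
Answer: -1425408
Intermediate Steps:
B(U) = -6*U (B(U) = 3*(U*(-2)) = 3*(-2*U) = -6*U)
S(A, u) = (6 + A + u)**2 (S(A, u) = ((6 + A) + u)**2 = (6 + A + u)**2)
d(J) = -12*J**2 (d(J) = (-11 - 1)*J**2 = -12*J**2)
d(S(0, 2))*(-25 - B(9)) = (-12*(6 + 0 + 2)**4)*(-25 - (-6)*9) = (-12*(8**2)**2)*(-25 - 1*(-54)) = (-12*64**2)*(-25 + 54) = -12*4096*29 = -49152*29 = -1425408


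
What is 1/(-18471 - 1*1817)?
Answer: -1/20288 ≈ -4.9290e-5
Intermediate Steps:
1/(-18471 - 1*1817) = 1/(-18471 - 1817) = 1/(-20288) = -1/20288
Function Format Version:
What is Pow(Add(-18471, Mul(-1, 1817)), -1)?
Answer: Rational(-1, 20288) ≈ -4.9290e-5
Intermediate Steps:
Pow(Add(-18471, Mul(-1, 1817)), -1) = Pow(Add(-18471, -1817), -1) = Pow(-20288, -1) = Rational(-1, 20288)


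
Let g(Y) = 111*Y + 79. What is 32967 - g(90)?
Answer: 22898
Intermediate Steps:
g(Y) = 79 + 111*Y
32967 - g(90) = 32967 - (79 + 111*90) = 32967 - (79 + 9990) = 32967 - 1*10069 = 32967 - 10069 = 22898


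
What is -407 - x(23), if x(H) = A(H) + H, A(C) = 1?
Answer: -431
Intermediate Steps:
x(H) = 1 + H
-407 - x(23) = -407 - (1 + 23) = -407 - 1*24 = -407 - 24 = -431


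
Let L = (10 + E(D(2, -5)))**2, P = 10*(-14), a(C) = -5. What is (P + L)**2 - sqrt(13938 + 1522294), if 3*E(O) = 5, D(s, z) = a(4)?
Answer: 1225/81 - 2*sqrt(384058) ≈ -1224.3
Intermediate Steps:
D(s, z) = -5
E(O) = 5/3 (E(O) = (1/3)*5 = 5/3)
P = -140
L = 1225/9 (L = (10 + 5/3)**2 = (35/3)**2 = 1225/9 ≈ 136.11)
(P + L)**2 - sqrt(13938 + 1522294) = (-140 + 1225/9)**2 - sqrt(13938 + 1522294) = (-35/9)**2 - sqrt(1536232) = 1225/81 - 2*sqrt(384058)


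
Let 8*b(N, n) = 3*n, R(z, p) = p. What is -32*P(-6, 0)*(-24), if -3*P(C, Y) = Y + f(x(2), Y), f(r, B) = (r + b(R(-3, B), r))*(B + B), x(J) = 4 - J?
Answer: 0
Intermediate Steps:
b(N, n) = 3*n/8 (b(N, n) = (3*n)/8 = 3*n/8)
f(r, B) = 11*B*r/4 (f(r, B) = (r + 3*r/8)*(B + B) = (11*r/8)*(2*B) = 11*B*r/4)
P(C, Y) = -13*Y/6 (P(C, Y) = -(Y + 11*Y*(4 - 1*2)/4)/3 = -(Y + 11*Y*(4 - 2)/4)/3 = -(Y + (11/4)*Y*2)/3 = -(Y + 11*Y/2)/3 = -13*Y/6)
-32*P(-6, 0)*(-24) = -(-208)*0/3*(-24) = -32*0*(-24) = 0*(-24) = 0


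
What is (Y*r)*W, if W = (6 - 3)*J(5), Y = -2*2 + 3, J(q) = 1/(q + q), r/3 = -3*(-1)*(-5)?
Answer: 27/2 ≈ 13.500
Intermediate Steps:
r = -45 (r = 3*(-3*(-1)*(-5)) = 3*(3*(-5)) = 3*(-15) = -45)
J(q) = 1/(2*q)
Y = -1 (Y = -4 + 3 = -1)
W = 3/10 (W = (6 - 3)*((½)/5) = 3*((½)*(⅕)) = 3*(⅒) = 3/10 ≈ 0.30000)
(Y*r)*W = -1*(-45)*(3/10) = 45*(3/10) = 27/2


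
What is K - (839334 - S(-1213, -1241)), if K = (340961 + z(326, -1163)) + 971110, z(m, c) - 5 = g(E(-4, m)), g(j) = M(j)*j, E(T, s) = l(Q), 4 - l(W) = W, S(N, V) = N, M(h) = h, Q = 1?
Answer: 471538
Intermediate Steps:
l(W) = 4 - W
E(T, s) = 3 (E(T, s) = 4 - 1*1 = 4 - 1 = 3)
g(j) = j² (g(j) = j*j = j²)
z(m, c) = 14 (z(m, c) = 5 + 3² = 5 + 9 = 14)
K = 1312085 (K = (340961 + 14) + 971110 = 340975 + 971110 = 1312085)
K - (839334 - S(-1213, -1241)) = 1312085 - (839334 - 1*(-1213)) = 1312085 - (839334 + 1213) = 1312085 - 1*840547 = 1312085 - 840547 = 471538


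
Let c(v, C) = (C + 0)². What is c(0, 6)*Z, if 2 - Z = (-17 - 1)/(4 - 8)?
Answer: -90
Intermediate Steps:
c(v, C) = C²
Z = -5/2 (Z = 2 - (-17 - 1)/(4 - 8) = 2 - (-18)/(-4) = 2 - (-18)*(-1)/4 = 2 - 1*9/2 = 2 - 9/2 = -5/2 ≈ -2.5000)
c(0, 6)*Z = 6²*(-5/2) = 36*(-5/2) = -90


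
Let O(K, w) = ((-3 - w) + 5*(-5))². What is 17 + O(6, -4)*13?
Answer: 7505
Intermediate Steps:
O(K, w) = (-28 - w)² (O(K, w) = ((-3 - w) - 25)² = (-28 - w)²)
17 + O(6, -4)*13 = 17 + (28 - 4)²*13 = 17 + 24²*13 = 17 + 576*13 = 17 + 7488 = 7505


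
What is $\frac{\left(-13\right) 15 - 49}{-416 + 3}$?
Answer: $\frac{244}{413} \approx 0.5908$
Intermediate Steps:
$\frac{\left(-13\right) 15 - 49}{-416 + 3} = \frac{-195 - 49}{-413} = \left(-244\right) \left(- \frac{1}{413}\right) = \frac{244}{413}$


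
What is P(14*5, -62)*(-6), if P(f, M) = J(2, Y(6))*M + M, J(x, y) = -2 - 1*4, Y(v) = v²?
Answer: -1860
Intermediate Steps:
J(x, y) = -6 (J(x, y) = -2 - 4 = -6)
P(f, M) = -5*M (P(f, M) = -6*M + M = -5*M)
P(14*5, -62)*(-6) = -5*(-62)*(-6) = 310*(-6) = -1860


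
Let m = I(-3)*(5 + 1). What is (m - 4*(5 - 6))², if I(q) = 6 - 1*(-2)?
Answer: 2704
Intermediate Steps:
I(q) = 8 (I(q) = 6 + 2 = 8)
m = 48 (m = 8*(5 + 1) = 8*6 = 48)
(m - 4*(5 - 6))² = (48 - 4*(5 - 6))² = (48 - 4*(-1))² = (48 + 4)² = 52² = 2704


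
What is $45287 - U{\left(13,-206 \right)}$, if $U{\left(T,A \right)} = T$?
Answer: $45274$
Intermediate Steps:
$45287 - U{\left(13,-206 \right)} = 45287 - 13 = 45274$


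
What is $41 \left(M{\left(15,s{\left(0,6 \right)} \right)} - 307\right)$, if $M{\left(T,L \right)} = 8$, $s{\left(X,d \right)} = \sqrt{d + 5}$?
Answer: $-12259$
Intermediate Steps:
$s{\left(X,d \right)} = \sqrt{5 + d}$
$41 \left(M{\left(15,s{\left(0,6 \right)} \right)} - 307\right) = 41 \left(8 - 307\right) = 41 \left(-299\right) = -12259$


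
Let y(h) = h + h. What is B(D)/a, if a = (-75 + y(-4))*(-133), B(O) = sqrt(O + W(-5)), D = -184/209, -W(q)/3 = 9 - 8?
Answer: I*sqrt(169499)/2307151 ≈ 0.00017845*I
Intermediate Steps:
W(q) = -3 (W(q) = -3*(9 - 8) = -3*1 = -3)
y(h) = 2*h
D = -184/209 (D = -184*1/209 = -184/209 ≈ -0.88038)
B(O) = sqrt(-3 + O) (B(O) = sqrt(O - 3) = sqrt(-3 + O))
a = 11039 (a = (-75 + 2*(-4))*(-133) = (-75 - 8)*(-133) = -83*(-133) = 11039)
B(D)/a = sqrt(-3 - 184/209)/11039 = sqrt(-811/209)*(1/11039) = (I*sqrt(169499)/209)*(1/11039) = I*sqrt(169499)/2307151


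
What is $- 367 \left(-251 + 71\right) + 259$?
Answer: $66319$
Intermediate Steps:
$- 367 \left(-251 + 71\right) + 259 = \left(-367\right) \left(-180\right) + 259 = 66060 + 259 = 66319$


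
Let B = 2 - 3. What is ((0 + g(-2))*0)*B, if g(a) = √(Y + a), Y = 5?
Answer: 0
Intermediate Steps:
B = -1
g(a) = √(5 + a)
((0 + g(-2))*0)*B = ((0 + √(5 - 2))*0)*(-1) = ((0 + √3)*0)*(-1) = (√3*0)*(-1) = 0*(-1) = 0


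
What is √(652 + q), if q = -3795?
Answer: I*√3143 ≈ 56.062*I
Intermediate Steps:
√(652 + q) = √(652 - 3795) = √(-3143) = I*√3143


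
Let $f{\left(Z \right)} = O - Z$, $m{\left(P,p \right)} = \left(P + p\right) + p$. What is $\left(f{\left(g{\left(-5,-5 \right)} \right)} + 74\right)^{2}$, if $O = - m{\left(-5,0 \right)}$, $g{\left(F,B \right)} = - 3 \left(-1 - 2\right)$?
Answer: $4900$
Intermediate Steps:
$m{\left(P,p \right)} = P + 2 p$
$g{\left(F,B \right)} = 9$ ($g{\left(F,B \right)} = \left(-3\right) \left(-3\right) = 9$)
$O = 5$ ($O = - (-5 + 2 \cdot 0) = - (-5 + 0) = \left(-1\right) \left(-5\right) = 5$)
$f{\left(Z \right)} = 5 - Z$
$\left(f{\left(g{\left(-5,-5 \right)} \right)} + 74\right)^{2} = \left(\left(5 - 9\right) + 74\right)^{2} = \left(-4 + 74\right)^{2} = 70^{2} = 4900$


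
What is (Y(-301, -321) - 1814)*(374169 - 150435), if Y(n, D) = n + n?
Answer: -540541344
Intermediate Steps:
Y(n, D) = 2*n
(Y(-301, -321) - 1814)*(374169 - 150435) = (2*(-301) - 1814)*(374169 - 150435) = (-602 - 1814)*223734 = -2416*223734 = -540541344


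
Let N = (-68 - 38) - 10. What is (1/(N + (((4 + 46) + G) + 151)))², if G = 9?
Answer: 1/8836 ≈ 0.00011317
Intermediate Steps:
N = -116 (N = -106 - 10 = -116)
(1/(N + (((4 + 46) + G) + 151)))² = (1/(-116 + (((4 + 46) + 9) + 151)))² = (1/(-116 + ((50 + 9) + 151)))² = (1/(-116 + (59 + 151)))² = (1/(-116 + 210))² = (1/94)² = 1/8836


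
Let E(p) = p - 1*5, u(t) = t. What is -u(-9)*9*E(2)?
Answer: -243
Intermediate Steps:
E(p) = -5 + p (E(p) = p - 5 = -5 + p)
-u(-9)*9*E(2) = -(-9)*9*(-5 + 2) = -(-9)*9*(-3) = -(-9)*(-27) = -1*243 = -243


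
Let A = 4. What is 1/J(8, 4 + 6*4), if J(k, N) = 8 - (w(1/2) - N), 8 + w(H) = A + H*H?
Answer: 4/159 ≈ 0.025157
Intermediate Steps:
w(H) = -4 + H² (w(H) = -8 + (4 + H*H) = -8 + (4 + H²) = -4 + H²)
J(k, N) = 47/4 + N (J(k, N) = 8 - ((-4 + (1/2)²) - N) = 8 - ((-4 + (½)²) - N) = 8 - ((-4 + ¼) - N) = 8 - (-15/4 - N) = 8 + (15/4 + N) = 47/4 + N)
1/J(8, 4 + 6*4) = 1/(47/4 + (4 + 6*4)) = 1/(47/4 + (4 + 24)) = 1/(47/4 + 28) = 1/(159/4) = 4/159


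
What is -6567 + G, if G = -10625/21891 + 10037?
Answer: 75951145/21891 ≈ 3469.5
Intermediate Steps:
G = 219709342/21891 (G = -10625*1/21891 + 10037 = -10625/21891 + 10037 = 219709342/21891 ≈ 10037.)
-6567 + G = -6567 + 219709342/21891 = 75951145/21891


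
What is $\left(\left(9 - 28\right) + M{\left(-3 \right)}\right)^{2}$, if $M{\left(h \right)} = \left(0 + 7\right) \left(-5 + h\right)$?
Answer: $5625$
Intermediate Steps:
$M{\left(h \right)} = -35 + 7 h$ ($M{\left(h \right)} = 7 \left(-5 + h\right) = -35 + 7 h$)
$\left(\left(9 - 28\right) + M{\left(-3 \right)}\right)^{2} = \left(\left(9 - 28\right) + \left(-35 + 7 \left(-3\right)\right)\right)^{2} = \left(-19 - 56\right)^{2} = \left(-75\right)^{2} = 5625$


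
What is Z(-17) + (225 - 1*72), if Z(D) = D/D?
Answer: 154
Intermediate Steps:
Z(D) = 1
Z(-17) + (225 - 1*72) = 1 + (225 - 1*72) = 1 + (225 - 72) = 1 + 153 = 154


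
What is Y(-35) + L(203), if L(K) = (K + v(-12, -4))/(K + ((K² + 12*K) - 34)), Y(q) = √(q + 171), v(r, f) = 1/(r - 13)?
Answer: 2537/547675 + 2*√34 ≈ 11.667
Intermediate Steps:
v(r, f) = 1/(-13 + r)
Y(q) = √(171 + q)
L(K) = (-1/25 + K)/(-34 + K² + 13*K) (L(K) = (K + 1/(-13 - 12))/(K + ((K² + 12*K) - 34)) = (K + 1/(-25))/(K + (-34 + K² + 12*K)) = (K - 1/25)/(-34 + K² + 13*K) = (-1/25 + K)/(-34 + K² + 13*K))
Y(-35) + L(203) = √(171 - 35) + (-1/25 + 203)/(-34 + 203² + 13*203) = √136 + (5074/25)/(-34 + 41209 + 2639) = 2*√34 + (5074/25)/43814 = 2*√34 + (1/43814)*(5074/25) = 2*√34 + 2537/547675 = 2537/547675 + 2*√34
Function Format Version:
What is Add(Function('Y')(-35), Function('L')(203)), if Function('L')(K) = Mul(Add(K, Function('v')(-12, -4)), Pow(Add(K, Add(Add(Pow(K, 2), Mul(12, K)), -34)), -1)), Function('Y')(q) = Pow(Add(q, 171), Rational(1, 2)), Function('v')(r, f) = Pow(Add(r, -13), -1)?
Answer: Add(Rational(2537, 547675), Mul(2, Pow(34, Rational(1, 2)))) ≈ 11.667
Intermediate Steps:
Function('v')(r, f) = Pow(Add(-13, r), -1)
Function('Y')(q) = Pow(Add(171, q), Rational(1, 2))
Function('L')(K) = Mul(Pow(Add(-34, Pow(K, 2), Mul(13, K)), -1), Add(Rational(-1, 25), K)) (Function('L')(K) = Mul(Add(K, Pow(Add(-13, -12), -1)), Pow(Add(K, Add(Add(Pow(K, 2), Mul(12, K)), -34)), -1)) = Mul(Add(K, Pow(-25, -1)), Pow(Add(K, Add(-34, Pow(K, 2), Mul(12, K))), -1)) = Mul(Add(K, Rational(-1, 25)), Pow(Add(-34, Pow(K, 2), Mul(13, K)), -1)) = Mul(Add(Rational(-1, 25), K), Pow(Add(-34, Pow(K, 2), Mul(13, K)), -1)) = Mul(Pow(Add(-34, Pow(K, 2), Mul(13, K)), -1), Add(Rational(-1, 25), K)))
Add(Function('Y')(-35), Function('L')(203)) = Add(Pow(Add(171, -35), Rational(1, 2)), Mul(Pow(Add(-34, Pow(203, 2), Mul(13, 203)), -1), Add(Rational(-1, 25), 203))) = Add(Pow(136, Rational(1, 2)), Mul(Pow(Add(-34, 41209, 2639), -1), Rational(5074, 25))) = Add(Mul(2, Pow(34, Rational(1, 2))), Mul(Pow(43814, -1), Rational(5074, 25))) = Add(Mul(2, Pow(34, Rational(1, 2))), Mul(Rational(1, 43814), Rational(5074, 25))) = Add(Mul(2, Pow(34, Rational(1, 2))), Rational(2537, 547675)) = Add(Rational(2537, 547675), Mul(2, Pow(34, Rational(1, 2))))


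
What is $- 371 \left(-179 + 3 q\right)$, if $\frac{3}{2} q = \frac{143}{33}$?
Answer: $\frac{189581}{3} \approx 63194.0$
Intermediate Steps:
$q = \frac{26}{9}$ ($q = \frac{2 \cdot \frac{143}{33}}{3} = \frac{2 \cdot 143 \cdot \frac{1}{33}}{3} = \frac{2}{3} \cdot \frac{13}{3} = \frac{26}{9} \approx 2.8889$)
$- 371 \left(-179 + 3 q\right) = - 371 \left(-179 + 3 \cdot \frac{26}{9}\right) = - 371 \left(-179 + \frac{26}{3}\right) = \left(-371\right) \left(- \frac{511}{3}\right) = \frac{189581}{3}$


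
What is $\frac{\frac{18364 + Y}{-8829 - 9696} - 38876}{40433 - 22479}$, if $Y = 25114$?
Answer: $- \frac{360110689}{166298925} \approx -2.1654$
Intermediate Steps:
$\frac{\frac{18364 + Y}{-8829 - 9696} - 38876}{40433 - 22479} = \frac{\frac{18364 + 25114}{-8829 - 9696} - 38876}{40433 - 22479} = \frac{\frac{43478}{-18525} - 38876}{17954} = \left(43478 \left(- \frac{1}{18525}\right) - 38876\right) \frac{1}{17954} = \left(- \frac{43478}{18525} - 38876\right) \frac{1}{17954} = \left(- \frac{720221378}{18525}\right) \frac{1}{17954} = - \frac{360110689}{166298925}$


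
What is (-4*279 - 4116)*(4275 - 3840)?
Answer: -2275920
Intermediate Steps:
(-4*279 - 4116)*(4275 - 3840) = (-1116 - 4116)*435 = -5232*435 = -2275920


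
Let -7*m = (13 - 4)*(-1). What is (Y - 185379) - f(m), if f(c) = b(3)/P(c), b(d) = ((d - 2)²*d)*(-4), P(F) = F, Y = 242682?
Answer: 171937/3 ≈ 57312.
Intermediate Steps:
m = 9/7 (m = -(13 - 4)*(-1)/7 = -9*(-1)/7 = -⅐*(-9) = 9/7 ≈ 1.2857)
b(d) = -4*d*(-2 + d)² (b(d) = ((-2 + d)²*d)*(-4) = (d*(-2 + d)²)*(-4) = -4*d*(-2 + d)²)
f(c) = -12/c (f(c) = (-4*3*(-2 + 3)²)/c = (-4*3*1²)/c = (-4*3*1)/c = -12/c)
(Y - 185379) - f(m) = (242682 - 185379) - (-12)/9/7 = 57303 - (-12)*7/9 = 57303 - 1*(-28/3) = 57303 + 28/3 = 171937/3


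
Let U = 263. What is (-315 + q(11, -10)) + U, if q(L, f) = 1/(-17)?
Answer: -885/17 ≈ -52.059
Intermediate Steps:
q(L, f) = -1/17
(-315 + q(11, -10)) + U = (-315 - 1/17) + 263 = -5356/17 + 263 = -885/17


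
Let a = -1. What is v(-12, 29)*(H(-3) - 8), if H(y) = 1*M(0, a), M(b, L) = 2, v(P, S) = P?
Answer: 72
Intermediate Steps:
H(y) = 2 (H(y) = 1*2 = 2)
v(-12, 29)*(H(-3) - 8) = -12*(2 - 8) = -12*(-6) = 72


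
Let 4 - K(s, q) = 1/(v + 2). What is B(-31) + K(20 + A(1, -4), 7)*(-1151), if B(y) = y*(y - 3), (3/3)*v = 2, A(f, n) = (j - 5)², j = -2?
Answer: -13049/4 ≈ -3262.3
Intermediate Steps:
A(f, n) = 49 (A(f, n) = (-2 - 5)² = (-7)² = 49)
v = 2
B(y) = y*(-3 + y)
K(s, q) = 15/4 (K(s, q) = 4 - 1/(2 + 2) = 4 - 1/4 = 4 - 1*¼ = 4 - ¼ = 15/4)
B(-31) + K(20 + A(1, -4), 7)*(-1151) = -31*(-3 - 31) + (15/4)*(-1151) = -31*(-34) - 17265/4 = 1054 - 17265/4 = -13049/4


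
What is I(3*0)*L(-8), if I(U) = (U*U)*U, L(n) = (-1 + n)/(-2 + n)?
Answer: 0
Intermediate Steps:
L(n) = (-1 + n)/(-2 + n)
I(U) = U³ (I(U) = U²*U = U³)
I(3*0)*L(-8) = (3*0)³*((-1 - 8)/(-2 - 8)) = 0³*(-9/(-10)) = 0*(-⅒*(-9)) = 0*(9/10) = 0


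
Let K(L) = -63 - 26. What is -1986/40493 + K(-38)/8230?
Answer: -19948657/333257390 ≈ -0.059860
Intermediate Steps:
K(L) = -89
-1986/40493 + K(-38)/8230 = -1986/40493 - 89/8230 = -19948657/333257390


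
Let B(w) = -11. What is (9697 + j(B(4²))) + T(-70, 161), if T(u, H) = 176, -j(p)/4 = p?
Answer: 9917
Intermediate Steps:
j(p) = -4*p
(9697 + j(B(4²))) + T(-70, 161) = (9697 - 4*(-11)) + 176 = (9697 + 44) + 176 = 9741 + 176 = 9917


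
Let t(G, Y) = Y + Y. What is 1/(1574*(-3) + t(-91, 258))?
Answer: -1/4206 ≈ -0.00023776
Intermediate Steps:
t(G, Y) = 2*Y
1/(1574*(-3) + t(-91, 258)) = 1/(1574*(-3) + 2*258) = 1/(-4722 + 516) = 1/(-4206) = -1/4206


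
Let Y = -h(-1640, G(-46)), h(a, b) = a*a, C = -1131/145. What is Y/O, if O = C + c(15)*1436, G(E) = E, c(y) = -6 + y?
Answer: -13448000/64581 ≈ -208.23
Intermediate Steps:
C = -39/5 (C = -1131*1/145 = -39/5 ≈ -7.8000)
h(a, b) = a²
O = 64581/5 (O = -39/5 + (-6 + 15)*1436 = -39/5 + 9*1436 = -39/5 + 12924 = 64581/5 ≈ 12916.)
Y = -2689600 (Y = -1*(-1640)² = -1*2689600 = -2689600)
Y/O = -2689600/64581/5 = -2689600*5/64581 = -13448000/64581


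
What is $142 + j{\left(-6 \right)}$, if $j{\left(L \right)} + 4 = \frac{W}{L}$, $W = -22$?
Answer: $\frac{425}{3} \approx 141.67$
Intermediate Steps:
$j{\left(L \right)} = -4 - \frac{22}{L}$
$142 + j{\left(-6 \right)} = 142 - \left(4 + \frac{22}{-6}\right) = 142 - \frac{1}{3} = \frac{425}{3}$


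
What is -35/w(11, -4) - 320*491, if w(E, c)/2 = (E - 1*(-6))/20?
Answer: -2671390/17 ≈ -1.5714e+5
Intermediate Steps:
w(E, c) = 3/5 + E/10 (w(E, c) = 2*((E - 1*(-6))/20) = 2*((E + 6)*(1/20)) = 2*((6 + E)*(1/20)) = 2*(3/10 + E/20) = 3/5 + E/10)
-35/w(11, -4) - 320*491 = -35/(3/5 + (1/10)*11) - 320*491 = -35/(3/5 + 11/10) - 157120 = -35/17/10 - 157120 = -35*10/17 - 157120 = -350/17 - 157120 = -2671390/17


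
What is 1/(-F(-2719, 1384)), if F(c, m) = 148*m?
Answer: -1/204832 ≈ -4.8821e-6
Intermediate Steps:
1/(-F(-2719, 1384)) = 1/(-148*1384) = 1/(-1*204832) = 1/(-204832) = -1/204832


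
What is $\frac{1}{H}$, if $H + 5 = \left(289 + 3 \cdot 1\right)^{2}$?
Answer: $\frac{1}{85259} \approx 1.1729 \cdot 10^{-5}$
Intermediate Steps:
$H = 85259$ ($H = -5 + \left(289 + 3 \cdot 1\right)^{2} = -5 + \left(289 + 3\right)^{2} = -5 + 292^{2} = -5 + 85264 = 85259$)
$\frac{1}{H} = \frac{1}{85259}$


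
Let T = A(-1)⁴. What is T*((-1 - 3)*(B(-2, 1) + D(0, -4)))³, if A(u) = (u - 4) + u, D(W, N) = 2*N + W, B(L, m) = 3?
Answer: 10368000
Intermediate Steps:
D(W, N) = W + 2*N
A(u) = -4 + 2*u (A(u) = (-4 + u) + u = -4 + 2*u)
T = 1296 (T = (-4 + 2*(-1))⁴ = (-4 - 2)⁴ = (-6)⁴ = 1296)
T*((-1 - 3)*(B(-2, 1) + D(0, -4)))³ = 1296*((-1 - 3)*(3 + (0 + 2*(-4))))³ = 1296*(-4*(3 + (0 - 8)))³ = 1296*(-4*(3 - 8))³ = 1296*(-4*(-5))³ = 1296*20³ = 1296*8000 = 10368000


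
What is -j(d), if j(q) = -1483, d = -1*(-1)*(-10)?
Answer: 1483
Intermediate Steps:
d = -10 (d = 1*(-10) = -10)
-j(d) = -1*(-1483) = 1483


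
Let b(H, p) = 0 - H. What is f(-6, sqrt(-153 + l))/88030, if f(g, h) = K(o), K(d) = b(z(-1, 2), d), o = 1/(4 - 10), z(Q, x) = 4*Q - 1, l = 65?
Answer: 1/17606 ≈ 5.6799e-5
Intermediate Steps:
z(Q, x) = -1 + 4*Q
b(H, p) = -H
o = -1/6 (o = 1/(-6) = -1/6 ≈ -0.16667)
K(d) = 5 (K(d) = -(-1 + 4*(-1)) = -(-1 - 4) = -1*(-5) = 5)
f(g, h) = 5
f(-6, sqrt(-153 + l))/88030 = 5/88030 = 5*(1/88030) = 1/17606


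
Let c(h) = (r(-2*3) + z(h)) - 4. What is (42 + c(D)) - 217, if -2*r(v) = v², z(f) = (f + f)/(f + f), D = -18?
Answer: -196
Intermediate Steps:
z(f) = 1 (z(f) = (2*f)/((2*f)) = (2*f)*(1/(2*f)) = 1)
r(v) = -v²/2
c(h) = -21 (c(h) = (-(-2*3)²/2 + 1) - 4 = (-½*(-6)² + 1) - 4 = (-½*36 + 1) - 4 = (-18 + 1) - 4 = -17 - 4 = -21)
(42 + c(D)) - 217 = (42 - 21) - 217 = 21 - 217 = -196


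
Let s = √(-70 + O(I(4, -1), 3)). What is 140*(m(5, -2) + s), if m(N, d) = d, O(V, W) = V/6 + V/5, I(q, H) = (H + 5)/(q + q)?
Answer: -280 + 14*I*√62835/3 ≈ -280.0 + 1169.8*I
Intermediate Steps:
I(q, H) = (5 + H)/(2*q) (I(q, H) = (5 + H)/((2*q)) = (5 + H)*(1/(2*q)) = (5 + H)/(2*q))
O(V, W) = 11*V/30 (O(V, W) = V*(⅙) + V*(⅕) = V/6 + V/5 = 11*V/30)
s = I*√62835/30 (s = √(-70 + 11*((½)*(5 - 1)/4)/30) = √(-70 + 11*((½)*(¼)*4)/30) = √(-70 + (11/30)*(½)) = √(-70 + 11/60) = √(-4189/60) = I*√62835/30 ≈ 8.3556*I)
140*(m(5, -2) + s) = 140*(-2 + I*√62835/30) = -280 + 14*I*√62835/3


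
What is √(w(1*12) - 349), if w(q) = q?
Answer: I*√337 ≈ 18.358*I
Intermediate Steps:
√(w(1*12) - 349) = √(1*12 - 349) = √(12 - 349) = √(-337) = I*√337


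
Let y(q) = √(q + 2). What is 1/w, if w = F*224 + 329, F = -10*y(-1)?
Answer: -1/1911 ≈ -0.00052329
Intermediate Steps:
y(q) = √(2 + q)
F = -10 (F = -10*√(2 - 1) = -10*√1 = -10*1 = -10)
w = -1911 (w = -10*224 + 329 = -2240 + 329 = -1911)
1/w = 1/(-1911) = -1/1911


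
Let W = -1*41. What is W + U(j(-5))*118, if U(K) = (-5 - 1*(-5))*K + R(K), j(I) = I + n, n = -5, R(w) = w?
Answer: -1221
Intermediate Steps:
W = -41
j(I) = -5 + I (j(I) = I - 5 = -5 + I)
U(K) = K (U(K) = (-5 - 1*(-5))*K + K = (-5 + 5)*K + K = 0*K + K = 0 + K = K)
W + U(j(-5))*118 = -41 + (-5 - 5)*118 = -41 - 10*118 = -41 - 1180 = -1221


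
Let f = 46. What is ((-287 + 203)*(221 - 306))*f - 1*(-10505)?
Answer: 338945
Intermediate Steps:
((-287 + 203)*(221 - 306))*f - 1*(-10505) = ((-287 + 203)*(221 - 306))*46 - 1*(-10505) = -84*(-85)*46 + 10505 = 7140*46 + 10505 = 328440 + 10505 = 338945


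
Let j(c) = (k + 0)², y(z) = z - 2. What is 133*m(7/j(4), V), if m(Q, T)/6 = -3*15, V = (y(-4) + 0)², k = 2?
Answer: -35910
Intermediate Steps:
y(z) = -2 + z
j(c) = 4 (j(c) = (2 + 0)² = 2² = 4)
V = 36 (V = ((-2 - 4) + 0)² = (-6 + 0)² = (-6)² = 36)
m(Q, T) = -270 (m(Q, T) = 6*(-3*15) = 6*(-45) = -270)
133*m(7/j(4), V) = 133*(-270) = -35910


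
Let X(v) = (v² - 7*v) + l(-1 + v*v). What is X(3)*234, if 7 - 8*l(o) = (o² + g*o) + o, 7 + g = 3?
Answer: -15093/4 ≈ -3773.3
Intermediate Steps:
g = -4 (g = -7 + 3 = -4)
l(o) = 7/8 - o²/8 + 3*o/8 (l(o) = 7/8 - ((o² - 4*o) + o)/8 = 7/8 - (o² - 3*o)/8 = 7/8 + (-o²/8 + 3*o/8) = 7/8 - o²/8 + 3*o/8)
X(v) = ½ - 7*v - (-1 + v²)²/8 + 11*v²/8 (X(v) = (v² - 7*v) + (7/8 - (-1 + v*v)²/8 + 3*(-1 + v*v)/8) = (v² - 7*v) + (7/8 - (-1 + v²)²/8 + 3*(-1 + v²)/8) = (v² - 7*v) + (7/8 - (-1 + v²)²/8 + (-3/8 + 3*v²/8)) = (v² - 7*v) + (½ - (-1 + v²)²/8 + 3*v²/8) = ½ - 7*v - (-1 + v²)²/8 + 11*v²/8)
X(3)*234 = (3/8 - 7*3 - ⅛*3⁴ + (13/8)*3²)*234 = (3/8 - 21 - ⅛*81 + (13/8)*9)*234 = (3/8 - 21 - 81/8 + 117/8)*234 = -129/8*234 = -15093/4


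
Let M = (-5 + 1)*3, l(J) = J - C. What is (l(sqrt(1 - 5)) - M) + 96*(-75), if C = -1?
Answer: -7187 + 2*I ≈ -7187.0 + 2.0*I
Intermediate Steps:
l(J) = 1 + J (l(J) = J - 1*(-1) = J + 1 = 1 + J)
M = -12 (M = -4*3 = -12)
(l(sqrt(1 - 5)) - M) + 96*(-75) = ((1 + sqrt(1 - 5)) - 1*(-12)) + 96*(-75) = ((1 + sqrt(-4)) + 12) - 7200 = ((1 + 2*I) + 12) - 7200 = (13 + 2*I) - 7200 = -7187 + 2*I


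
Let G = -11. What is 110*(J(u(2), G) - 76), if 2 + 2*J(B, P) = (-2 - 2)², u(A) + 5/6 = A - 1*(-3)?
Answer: -7590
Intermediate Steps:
u(A) = 13/6 + A (u(A) = -⅚ + (A - 1*(-3)) = -⅚ + (A + 3) = -⅚ + (3 + A) = 13/6 + A)
J(B, P) = 7 (J(B, P) = -1 + (-2 - 2)²/2 = -1 + (½)*(-4)² = -1 + (½)*16 = -1 + 8 = 7)
110*(J(u(2), G) - 76) = 110*(7 - 76) = 110*(-69) = -7590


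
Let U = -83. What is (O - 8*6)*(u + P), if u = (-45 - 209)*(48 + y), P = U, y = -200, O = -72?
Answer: -4623000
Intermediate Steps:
P = -83
u = 38608 (u = (-45 - 209)*(48 - 200) = -254*(-152) = 38608)
(O - 8*6)*(u + P) = (-72 - 8*6)*(38608 - 83) = (-72 - 48)*38525 = -120*38525 = -4623000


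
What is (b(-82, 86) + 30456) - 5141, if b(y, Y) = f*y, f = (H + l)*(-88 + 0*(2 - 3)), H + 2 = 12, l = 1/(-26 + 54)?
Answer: 684129/7 ≈ 97733.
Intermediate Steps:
l = 1/28 ≈ 0.035714
H = 10 (H = -2 + 12 = 10)
f = -6182/7 (f = (10 + 1/28)*(-88 + 0*(2 - 3)) = 281*(-88 + 0*(-1))/28 = 281*(-88 + 0)/28 = (281/28)*(-88) = -6182/7 ≈ -883.14)
b(y, Y) = -6182*y/7
(b(-82, 86) + 30456) - 5141 = (-6182/7*(-82) + 30456) - 5141 = (506924/7 + 30456) - 5141 = 720116/7 - 5141 = 684129/7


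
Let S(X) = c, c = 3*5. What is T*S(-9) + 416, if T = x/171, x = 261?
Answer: 8339/19 ≈ 438.89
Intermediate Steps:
T = 29/19 (T = 261/171 = 261*(1/171) = 29/19 ≈ 1.5263)
c = 15
S(X) = 15
T*S(-9) + 416 = (29/19)*15 + 416 = 435/19 + 416 = 8339/19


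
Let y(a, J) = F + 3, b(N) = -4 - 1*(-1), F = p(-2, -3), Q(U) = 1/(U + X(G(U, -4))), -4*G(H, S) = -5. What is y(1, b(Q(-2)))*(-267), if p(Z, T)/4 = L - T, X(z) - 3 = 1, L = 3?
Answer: -7209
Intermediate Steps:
G(H, S) = 5/4 (G(H, S) = -¼*(-5) = 5/4)
X(z) = 4 (X(z) = 3 + 1 = 4)
p(Z, T) = 12 - 4*T (p(Z, T) = 4*(3 - T) = 12 - 4*T)
Q(U) = 1/(4 + U) (Q(U) = 1/(U + 4) = 1/(4 + U))
F = 24 (F = 12 - 4*(-3) = 12 + 12 = 24)
b(N) = -3 (b(N) = -4 + 1 = -3)
y(a, J) = 27 (y(a, J) = 24 + 3 = 27)
y(1, b(Q(-2)))*(-267) = 27*(-267) = -7209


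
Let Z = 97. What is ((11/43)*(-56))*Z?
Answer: -59752/43 ≈ -1389.6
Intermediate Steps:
((11/43)*(-56))*Z = ((11/43)*(-56))*97 = -616/43*97 = -59752/43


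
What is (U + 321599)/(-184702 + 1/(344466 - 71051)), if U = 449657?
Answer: -210872959240/50500297329 ≈ -4.1757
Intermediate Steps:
(U + 321599)/(-184702 + 1/(344466 - 71051)) = (449657 + 321599)/(-184702 + 1/(344466 - 71051)) = 771256/(-184702 + 1/273415) = 771256/(-50500297329/273415) = 771256*(-273415/50500297329) = -210872959240/50500297329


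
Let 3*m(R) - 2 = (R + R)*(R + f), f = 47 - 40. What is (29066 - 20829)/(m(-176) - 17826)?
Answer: 8237/2004 ≈ 4.1103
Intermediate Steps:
f = 7
m(R) = 2/3 + 2*R*(7 + R)/3 (m(R) = 2/3 + ((R + R)*(R + 7))/3 = 2/3 + ((2*R)*(7 + R))/3 = 2/3 + (2*R*(7 + R))/3 = 2/3 + 2*R*(7 + R)/3)
(29066 - 20829)/(m(-176) - 17826) = (29066 - 20829)/((2/3 + (2/3)*(-176)**2 + (14/3)*(-176)) - 17826) = 8237/((2/3 + (2/3)*30976 - 2464/3) - 17826) = 8237/((2/3 + 61952/3 - 2464/3) - 17826) = 8237/(19830 - 17826) = 8237/2004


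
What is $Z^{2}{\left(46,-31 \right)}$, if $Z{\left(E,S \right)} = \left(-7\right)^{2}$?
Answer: $2401$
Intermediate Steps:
$Z{\left(E,S \right)} = 49$
$Z^{2}{\left(46,-31 \right)} = 49^{2} = 2401$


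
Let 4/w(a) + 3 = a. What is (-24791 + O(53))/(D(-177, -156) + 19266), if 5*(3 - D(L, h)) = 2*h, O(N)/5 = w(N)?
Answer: -123953/96657 ≈ -1.2824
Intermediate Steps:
w(a) = 4/(-3 + a)
O(N) = 20/(-3 + N) (O(N) = 5*(4/(-3 + N)) = 20/(-3 + N))
D(L, h) = 3 - 2*h/5
(-24791 + O(53))/(D(-177, -156) + 19266) = (-24791 + 20/(-3 + 53))/((3 - ⅖*(-156)) + 19266) = (-24791 + 20/50)/((3 + 312/5) + 19266) = (-24791 + 20*(1/50))/(327/5 + 19266) = (-24791 + ⅖)/(96657/5) = -123953/5*5/96657 = -123953/96657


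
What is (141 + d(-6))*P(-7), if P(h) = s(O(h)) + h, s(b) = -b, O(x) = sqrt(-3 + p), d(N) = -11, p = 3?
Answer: -910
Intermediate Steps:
O(x) = 0 (O(x) = sqrt(-3 + 3) = sqrt(0) = 0)
P(h) = h (P(h) = -1*0 + h = 0 + h = h)
(141 + d(-6))*P(-7) = (141 - 11)*(-7) = 130*(-7) = -910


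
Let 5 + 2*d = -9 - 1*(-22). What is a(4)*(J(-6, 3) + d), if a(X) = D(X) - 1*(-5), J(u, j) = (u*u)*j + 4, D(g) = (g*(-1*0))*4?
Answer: 580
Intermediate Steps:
D(g) = 0 (D(g) = (g*0)*4 = 0*4 = 0)
d = 4 (d = -5/2 + (-9 - 1*(-22))/2 = -5/2 + (-9 + 22)/2 = -5/2 + (1/2)*13 = -5/2 + 13/2 = 4)
J(u, j) = 4 + j*u**2 (J(u, j) = u**2*j + 4 = j*u**2 + 4 = 4 + j*u**2)
a(X) = 5 (a(X) = 0 - 1*(-5) = 0 + 5 = 5)
a(4)*(J(-6, 3) + d) = 5*((4 + 3*(-6)**2) + 4) = 5*((4 + 3*36) + 4) = 5*((4 + 108) + 4) = 5*(112 + 4) = 5*116 = 580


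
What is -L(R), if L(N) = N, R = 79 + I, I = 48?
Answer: -127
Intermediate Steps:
R = 127 (R = 79 + 48 = 127)
-L(R) = -1*127 = -127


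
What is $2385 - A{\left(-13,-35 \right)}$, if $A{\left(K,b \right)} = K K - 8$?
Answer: $2224$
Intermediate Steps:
$A{\left(K,b \right)} = -8 + K^{2}$ ($A{\left(K,b \right)} = K^{2} - 8 = -8 + K^{2}$)
$2385 - A{\left(-13,-35 \right)} = 2385 - \left(-8 + \left(-13\right)^{2}\right) = 2385 - \left(-8 + 169\right) = 2385 - 161 = 2224$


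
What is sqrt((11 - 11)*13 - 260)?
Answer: 2*I*sqrt(65) ≈ 16.125*I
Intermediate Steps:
sqrt((11 - 11)*13 - 260) = sqrt(0*13 - 260) = sqrt(0 - 260) = sqrt(-260) = 2*I*sqrt(65)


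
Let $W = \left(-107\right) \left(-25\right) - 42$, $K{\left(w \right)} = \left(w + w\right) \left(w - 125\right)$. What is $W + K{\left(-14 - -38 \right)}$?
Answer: $-2215$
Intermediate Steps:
$K{\left(w \right)} = 2 w \left(-125 + w\right)$
$W = 2633$ ($W = 2675 - 42 = 2633$)
$W + K{\left(-14 - -38 \right)} = 2633 + 2 \left(-14 - -38\right) \left(-125 - -24\right) = 2633 + 2 \left(-14 + 38\right) \left(-125 + \left(-14 + 38\right)\right) = 2633 + 2 \cdot 24 \left(-125 + 24\right) = 2633 + 2 \cdot 24 \left(-101\right) = 2633 - 4848 = -2215$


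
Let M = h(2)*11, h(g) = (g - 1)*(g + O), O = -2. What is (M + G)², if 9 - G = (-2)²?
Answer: 25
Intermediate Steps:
h(g) = (-1 + g)*(-2 + g) (h(g) = (g - 1)*(g - 2) = (-1 + g)*(-2 + g))
G = 5 (G = 9 - 1*(-2)² = 9 - 1*4 = 9 - 4 = 5)
M = 0 (M = (2 + 2² - 3*2)*11 = (2 + 4 - 6)*11 = 0*11 = 0)
(M + G)² = (0 + 5)² = 5² = 25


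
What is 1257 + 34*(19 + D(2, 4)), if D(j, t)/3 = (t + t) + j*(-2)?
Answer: 2311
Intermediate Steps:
D(j, t) = -6*j + 6*t (D(j, t) = 3*((t + t) + j*(-2)) = 3*(2*t - 2*j) = 3*(-2*j + 2*t) = -6*j + 6*t)
1257 + 34*(19 + D(2, 4)) = 1257 + 34*(19 + (-6*2 + 6*4)) = 1257 + 34*(19 + (-12 + 24)) = 1257 + 34*(19 + 12) = 1257 + 34*31 = 1257 + 1054 = 2311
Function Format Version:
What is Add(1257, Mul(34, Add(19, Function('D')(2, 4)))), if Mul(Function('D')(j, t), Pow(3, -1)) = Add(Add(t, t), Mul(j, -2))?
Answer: 2311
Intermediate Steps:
Function('D')(j, t) = Add(Mul(-6, j), Mul(6, t)) (Function('D')(j, t) = Mul(3, Add(Add(t, t), Mul(j, -2))) = Mul(3, Add(Mul(2, t), Mul(-2, j))) = Mul(3, Add(Mul(-2, j), Mul(2, t))) = Add(Mul(-6, j), Mul(6, t)))
Add(1257, Mul(34, Add(19, Function('D')(2, 4)))) = Add(1257, Mul(34, Add(19, Add(Mul(-6, 2), Mul(6, 4))))) = Add(1257, Mul(34, Add(19, Add(-12, 24)))) = Add(1257, Mul(34, Add(19, 12))) = Add(1257, Mul(34, 31)) = Add(1257, 1054) = 2311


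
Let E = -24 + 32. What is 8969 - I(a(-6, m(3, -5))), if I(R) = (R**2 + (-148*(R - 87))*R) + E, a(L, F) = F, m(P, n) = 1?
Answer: -3768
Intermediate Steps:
E = 8
I(R) = 8 + R**2 + R*(12876 - 148*R) (I(R) = (R**2 + (-148*(R - 87))*R) + 8 = (R**2 + (-148*(-87 + R))*R) + 8 = (R**2 + (12876 - 148*R)*R) + 8 = (R**2 + R*(12876 - 148*R)) + 8 = 8 + R**2 + R*(12876 - 148*R))
8969 - I(a(-6, m(3, -5))) = 8969 - (8 - 147*1**2 + 12876*1) = 8969 - (8 - 147*1 + 12876) = 8969 - (8 - 147 + 12876) = 8969 - 1*12737 = 8969 - 12737 = -3768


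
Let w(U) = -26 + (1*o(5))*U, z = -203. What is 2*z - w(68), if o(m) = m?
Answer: -720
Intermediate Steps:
w(U) = -26 + 5*U (w(U) = -26 + (1*5)*U = -26 + 5*U)
2*z - w(68) = 2*(-203) - (-26 + 5*68) = -406 - (-26 + 340) = -406 - 1*314 = -406 - 314 = -720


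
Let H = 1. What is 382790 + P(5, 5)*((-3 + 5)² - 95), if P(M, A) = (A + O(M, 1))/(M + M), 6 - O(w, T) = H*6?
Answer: 765489/2 ≈ 3.8274e+5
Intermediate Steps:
O(w, T) = 0 (O(w, T) = 6 - 6 = 0)
P(M, A) = A/(2*M) (P(M, A) = (A + 0)/(M + M) = A/((2*M)) = A*(1/(2*M)) = A/(2*M))
382790 + P(5, 5)*((-3 + 5)² - 95) = 382790 + ((½)*5/5)*((-3 + 5)² - 95) = 382790 + ((½)*5*(⅕))*(2² - 95) = 382790 + (4 - 95)/2 = 382790 + (½)*(-91) = 382790 - 91/2 = 765489/2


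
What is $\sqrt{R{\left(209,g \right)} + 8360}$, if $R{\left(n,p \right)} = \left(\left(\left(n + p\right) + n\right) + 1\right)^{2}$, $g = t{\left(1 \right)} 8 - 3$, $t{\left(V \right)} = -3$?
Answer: $2 \sqrt{40506} \approx 402.52$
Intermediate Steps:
$g = -27$ ($g = \left(-3\right) 8 - 3 = -24 - 3 = -27$)
$R{\left(n,p \right)} = \left(1 + p + 2 n\right)^{2}$ ($R{\left(n,p \right)} = \left(\left(p + 2 n\right) + 1\right)^{2} = \left(1 + p + 2 n\right)^{2}$)
$\sqrt{R{\left(209,g \right)} + 8360} = \sqrt{\left(1 - 27 + 2 \cdot 209\right)^{2} + 8360} = \sqrt{\left(1 - 27 + 418\right)^{2} + 8360} = \sqrt{392^{2} + 8360} = \sqrt{153664 + 8360} = \sqrt{162024} = 2 \sqrt{40506}$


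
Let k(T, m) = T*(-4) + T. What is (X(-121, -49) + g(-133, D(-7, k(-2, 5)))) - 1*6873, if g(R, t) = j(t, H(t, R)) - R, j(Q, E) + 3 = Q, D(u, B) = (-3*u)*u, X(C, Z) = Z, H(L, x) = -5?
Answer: -6939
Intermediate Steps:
k(T, m) = -3*T (k(T, m) = -4*T + T = -3*T)
D(u, B) = -3*u²
j(Q, E) = -3 + Q
g(R, t) = -3 + t - R (g(R, t) = (-3 + t) - R = -3 + t - R)
(X(-121, -49) + g(-133, D(-7, k(-2, 5)))) - 1*6873 = (-49 + (-3 - 3*(-7)² - 1*(-133))) - 1*6873 = (-49 + (-3 - 3*49 + 133)) - 6873 = (-49 + (-3 - 147 + 133)) - 6873 = (-49 - 17) - 6873 = -66 - 6873 = -6939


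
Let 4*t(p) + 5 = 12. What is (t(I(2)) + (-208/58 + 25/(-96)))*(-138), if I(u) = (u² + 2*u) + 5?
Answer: 134251/464 ≈ 289.33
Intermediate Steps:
I(u) = 5 + u² + 2*u
t(p) = 7/4 (t(p) = -5/4 + (¼)*12 = -5/4 + 3 = 7/4)
(t(I(2)) + (-208/58 + 25/(-96)))*(-138) = (7/4 + (-208/58 + 25/(-96)))*(-138) = (7/4 + (-208*1/58 + 25*(-1/96)))*(-138) = (7/4 + (-104/29 - 25/96))*(-138) = (7/4 - 10709/2784)*(-138) = -5837/2784*(-138) = 134251/464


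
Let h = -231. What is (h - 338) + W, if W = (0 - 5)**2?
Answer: -544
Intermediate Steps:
W = 25 (W = (-5)**2 = 25)
(h - 338) + W = (-231 - 338) + 25 = -569 + 25 = -544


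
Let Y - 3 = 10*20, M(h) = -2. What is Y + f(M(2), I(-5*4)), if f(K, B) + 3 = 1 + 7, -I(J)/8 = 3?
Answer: 208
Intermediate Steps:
I(J) = -24 (I(J) = -8*3 = -24)
f(K, B) = 5 (f(K, B) = -3 + (1 + 7) = -3 + 8 = 5)
Y = 203 (Y = 3 + 10*20 = 3 + 200 = 203)
Y + f(M(2), I(-5*4)) = 203 + 5 = 208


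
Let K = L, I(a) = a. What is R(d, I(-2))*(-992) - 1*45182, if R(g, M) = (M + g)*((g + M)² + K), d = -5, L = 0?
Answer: 295074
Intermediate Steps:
K = 0
R(g, M) = (M + g)³ (R(g, M) = (M + g)*((g + M)² + 0) = (M + g)*((M + g)² + 0) = (M + g)*(M + g)² = (M + g)³)
R(d, I(-2))*(-992) - 1*45182 = (-2 - 5)³*(-992) - 1*45182 = (-7)³*(-992) - 45182 = -343*(-992) - 45182 = 340256 - 45182 = 295074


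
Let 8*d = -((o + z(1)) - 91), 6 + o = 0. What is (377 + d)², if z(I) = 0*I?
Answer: 9690769/64 ≈ 1.5142e+5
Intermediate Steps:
o = -6 (o = -6 + 0 = -6)
z(I) = 0
d = 97/8 (d = (-((-6 + 0) - 91))/8 = (-(-6 - 91))/8 = (-1*(-97))/8 = (⅛)*97 = 97/8 ≈ 12.125)
(377 + d)² = (377 + 97/8)² = (3113/8)² = 9690769/64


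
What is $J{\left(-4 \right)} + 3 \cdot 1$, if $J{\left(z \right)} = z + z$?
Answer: $-5$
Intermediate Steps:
$J{\left(z \right)} = 2 z$
$J{\left(-4 \right)} + 3 \cdot 1 = 2 \left(-4\right) + 3 \cdot 1 = -8 + 3 = -5$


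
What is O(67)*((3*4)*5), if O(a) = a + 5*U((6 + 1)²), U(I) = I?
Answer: 18720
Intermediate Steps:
O(a) = 245 + a (O(a) = a + 5*(6 + 1)² = a + 5*7² = a + 5*49 = a + 245 = 245 + a)
O(67)*((3*4)*5) = (245 + 67)*((3*4)*5) = 312*(12*5) = 312*60 = 18720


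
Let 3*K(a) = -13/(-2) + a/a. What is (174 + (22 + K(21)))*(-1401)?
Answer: -556197/2 ≈ -2.7810e+5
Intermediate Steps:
K(a) = 5/2 (K(a) = (-13/(-2) + a/a)/3 = (-13*(-1/2) + 1)/3 = (13/2 + 1)/3 = (1/3)*(15/2) = 5/2)
(174 + (22 + K(21)))*(-1401) = (174 + (22 + 5/2))*(-1401) = (174 + 49/2)*(-1401) = (397/2)*(-1401) = -556197/2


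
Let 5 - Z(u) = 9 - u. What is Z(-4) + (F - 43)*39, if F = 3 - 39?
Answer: -3089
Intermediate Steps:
Z(u) = -4 + u (Z(u) = 5 - (9 - u) = 5 + (-9 + u) = -4 + u)
F = -36
Z(-4) + (F - 43)*39 = (-4 - 4) + (-36 - 43)*39 = -8 - 79*39 = -8 - 3081 = -3089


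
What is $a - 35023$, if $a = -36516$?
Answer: $-71539$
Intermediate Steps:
$a - 35023 = -36516 - 35023 = -71539$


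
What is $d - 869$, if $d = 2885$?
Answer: $2016$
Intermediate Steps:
$d - 869 = 2885 - 869 = 2016$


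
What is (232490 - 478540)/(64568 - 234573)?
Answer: 49210/34001 ≈ 1.4473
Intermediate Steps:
(232490 - 478540)/(64568 - 234573) = -246050/(-170005) = -246050*(-1/170005) = 49210/34001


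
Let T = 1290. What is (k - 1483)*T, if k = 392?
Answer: -1407390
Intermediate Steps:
(k - 1483)*T = (392 - 1483)*1290 = -1091*1290 = -1407390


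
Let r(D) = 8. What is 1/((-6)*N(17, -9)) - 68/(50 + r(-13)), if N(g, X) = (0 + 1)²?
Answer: -233/174 ≈ -1.3391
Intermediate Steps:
N(g, X) = 1 (N(g, X) = 1² = 1)
1/((-6)*N(17, -9)) - 68/(50 + r(-13)) = 1/(-6*1) - 68/(50 + 8) = -⅙*1 - 68/58 = -⅙ - 68*1/58 = -⅙ - 34/29 = -233/174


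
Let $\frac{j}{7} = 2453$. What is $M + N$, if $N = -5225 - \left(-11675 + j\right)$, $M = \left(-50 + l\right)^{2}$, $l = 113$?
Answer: $-6752$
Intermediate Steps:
$j = 17171$ ($j = 7 \cdot 2453 = 17171$)
$M = 3969$ ($M = \left(-50 + 113\right)^{2} = 63^{2} = 3969$)
$N = -10721$ ($N = -5225 - \left(-11675 + 17171\right) = -5225 - 5496 = -10721$)
$M + N = 3969 - 10721 = -6752$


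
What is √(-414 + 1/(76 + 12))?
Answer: I*√801482/44 ≈ 20.347*I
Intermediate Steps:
√(-414 + 1/(76 + 12)) = √(-414 + 1/88) = √(-36431/88) = I*√801482/44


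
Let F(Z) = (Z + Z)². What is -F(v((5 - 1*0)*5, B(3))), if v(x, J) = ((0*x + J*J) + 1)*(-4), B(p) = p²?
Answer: -430336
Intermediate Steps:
v(x, J) = -4 - 4*J² (v(x, J) = ((0 + J²) + 1)*(-4) = (J² + 1)*(-4) = (1 + J²)*(-4) = -4 - 4*J²)
F(Z) = 4*Z² (F(Z) = (2*Z)² = 4*Z²)
-F(v((5 - 1*0)*5, B(3))) = -4*(-4 - 4*(3²)²)² = -4*(-4 - 4*9²)² = -4*(-4 - 4*81)² = -4*(-4 - 324)² = -4*(-328)² = -4*107584 = -1*430336 = -430336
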